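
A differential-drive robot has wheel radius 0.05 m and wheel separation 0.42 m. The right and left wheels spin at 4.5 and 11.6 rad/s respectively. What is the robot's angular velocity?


vR = r*wR = 0.05*4.5 = 0.225 m/s
vL = r*wL = 0.05*11.6 = 0.58 m/s
v = (vR+vL)/2 = 0.4025 m/s
omega = (vR-vL)/L = -0.8452 rad/s
angular velocity = -0.8452 rad/s


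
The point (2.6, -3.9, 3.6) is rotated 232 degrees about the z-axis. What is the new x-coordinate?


Rotation about z-axis: x' = x*cos(theta) - y*sin(theta)
= 2.6 * -0.6157 - -3.9 * -0.788
= -4.674


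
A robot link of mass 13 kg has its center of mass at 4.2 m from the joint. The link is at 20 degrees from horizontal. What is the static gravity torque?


tau = m*g*L*cos(angle)
= 13 * 9.81 * 4.2 * cos(20 deg)
= 13 * 9.81 * 4.2 * 0.9397
= 503.3238 Nm


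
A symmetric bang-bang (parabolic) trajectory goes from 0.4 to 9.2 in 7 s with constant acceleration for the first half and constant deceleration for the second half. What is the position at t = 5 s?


Symmetric rest-to-rest: each phase covers (pf-p0)/2 in time T/2. 0.5*a*(T/2)^2 = (pf-p0)/2 => a = 4*(pf-p0)/T^2
a = 4*(9.2-0.4)/7^2 = 0.7184
t = 5 is in the deceleration phase (t > T/2).
p = pf - 0.5*a*(T-t)^2 = 9.2 - 0.5*0.7184*2^2
= 7.7633


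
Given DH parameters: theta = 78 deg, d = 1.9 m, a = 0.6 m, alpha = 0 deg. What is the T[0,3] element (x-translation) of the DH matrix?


T[0,3] = a * cos(theta)
= 0.6 * cos(78 deg)
= 0.6 * 0.2079
= 0.1247


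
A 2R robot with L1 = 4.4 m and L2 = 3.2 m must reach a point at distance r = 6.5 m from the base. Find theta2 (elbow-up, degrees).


cos(theta2) = (r^2 - L1^2 - L2^2) / (2*L1*L2)
cos(theta2) = (42.25 - 19.36 - 10.24) / 28.16
cos(theta2) = 0.449219
theta2 = 63.3064 degrees


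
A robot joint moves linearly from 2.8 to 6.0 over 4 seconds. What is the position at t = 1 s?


s = t/T = 1/4 = 0.25
p(t) = p0 + (pf-p0)*s
= 2.8 + (6.0 - 2.8) * 0.25
= 3.6


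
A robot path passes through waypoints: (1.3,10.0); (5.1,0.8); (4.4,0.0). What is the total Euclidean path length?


Segment lengths:
  seg1 = sqrt((3.8)^2 + (-9.2)^2) = 9.9539
  seg2 = sqrt((-0.7)^2 + (-0.8)^2) = 1.063
Total = 11.0169


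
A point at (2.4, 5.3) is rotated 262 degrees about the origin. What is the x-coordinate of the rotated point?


x' = x*cos(theta) - y*sin(theta)
cos(262 deg) = -0.1392, sin(262 deg) = -0.9903
x' = 2.4 * -0.1392 - 5.3 * -0.9903
= -0.334 - -5.2484
= 4.9144


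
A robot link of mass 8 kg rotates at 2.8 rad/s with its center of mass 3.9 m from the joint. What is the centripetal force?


F = m * omega^2 * r
= 8 * 2.8^2 * 3.9
= 8 * 7.84 * 3.9
= 244.608 N


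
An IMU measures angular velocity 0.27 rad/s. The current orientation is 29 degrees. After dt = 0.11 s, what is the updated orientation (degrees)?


delta_theta = w * dt = 0.27 * 0.11 = 0.0297 rad
= 1.7017 deg
theta_new = 29 + 1.7017 = 30.7017 deg


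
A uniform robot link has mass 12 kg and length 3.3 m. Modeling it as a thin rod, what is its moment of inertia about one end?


I = (1/3) * m * L^2
= (1/3) * 12 * 3.3^2
= 0.333333 * 12 * 10.89
= 43.56 kg*m^2


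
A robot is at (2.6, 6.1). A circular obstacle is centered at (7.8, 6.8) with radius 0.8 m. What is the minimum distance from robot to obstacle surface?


center_dist = sqrt((2.6-7.8)^2 + (6.1-6.8)^2)
= sqrt(27.04 + 0.49)
= 5.2469
min_dist = center_dist - radius = 5.2469 - 0.8 = 4.4469 m


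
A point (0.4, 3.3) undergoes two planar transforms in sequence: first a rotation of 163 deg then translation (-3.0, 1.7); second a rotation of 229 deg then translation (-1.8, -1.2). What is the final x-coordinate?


After transform 1:
x1 = cos(163)*0.4 - sin(163)*3.3 + -3.0 = -4.3473
y1 = sin(163)*0.4 + cos(163)*3.3 + 1.7 = -1.3389
After transform 2:
x2 = cos(229)*-4.3473 - sin(229)*-1.3389 + -1.8
= 0.0417


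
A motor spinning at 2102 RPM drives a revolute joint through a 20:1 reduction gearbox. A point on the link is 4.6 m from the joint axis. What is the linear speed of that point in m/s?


omega_motor = 2102 * 2*pi/60 = 220.1209 rad/s
omega_joint = omega_motor / 20 = 11.006 rad/s
v = omega_joint * r = 11.006 * 4.6
= 50.6278 m/s


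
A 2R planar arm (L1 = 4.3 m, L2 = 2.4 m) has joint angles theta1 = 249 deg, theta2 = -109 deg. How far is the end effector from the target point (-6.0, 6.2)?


End effector via forward kinematics:
x = L1*cos(t1) + L2*cos(t1+t2) = -3.3795
y = L1*sin(t1) + L2*sin(t1+t2) = -2.4717
Distance to target:
d = sqrt((-6.0 - -3.3795)^2 + (6.2 - -2.4717)^2)
= sqrt(6.8671 + 75.1985)
= 9.059 m


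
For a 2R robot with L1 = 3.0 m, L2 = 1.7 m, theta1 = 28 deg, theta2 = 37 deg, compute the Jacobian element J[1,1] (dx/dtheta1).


J[1,1] = -L1*sin(t1) - L2*sin(t1+t2)
= -3.0*sin(28) - 1.7*sin(65)
= -2.9491


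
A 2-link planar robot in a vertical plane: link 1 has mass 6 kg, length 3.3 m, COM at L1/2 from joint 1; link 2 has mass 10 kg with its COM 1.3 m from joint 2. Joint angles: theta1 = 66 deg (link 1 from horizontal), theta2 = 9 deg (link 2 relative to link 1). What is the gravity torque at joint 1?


Horizontal distance from joint 1 to link-1 COM:
  x_c1 = (L1/2)*cos(t1) = 1.65 * 0.4067 = 0.6711 m
Horizontal distance from joint 1 to link-2 COM:
  x_c2 = L1*cos(t1) + Lc2*cos(t1+t2)
       = 3.3*0.4067 + 1.3*0.2588 = 1.6787 m
tau1 = m1*g*x_c1 + m2*g*x_c2
     = 6*9.81*0.6711 + 10*9.81*1.6787
     = 39.5019 + 164.68
     = 204.1819 Nm


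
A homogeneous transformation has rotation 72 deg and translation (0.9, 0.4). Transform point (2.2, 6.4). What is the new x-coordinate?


x' = cos(theta)*px - sin(theta)*py + tx
= 0.309*2.2 - 0.9511*6.4 + 0.9
= -4.5069


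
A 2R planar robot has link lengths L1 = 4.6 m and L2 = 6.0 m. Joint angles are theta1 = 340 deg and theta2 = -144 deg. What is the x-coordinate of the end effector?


Convert angles to radians: theta1 = 5.9341, theta2 = -2.5133
x = L1*cos(theta1) + L2*cos(theta1+theta2)
x = 4.3226 + -5.7676
x = -1.445


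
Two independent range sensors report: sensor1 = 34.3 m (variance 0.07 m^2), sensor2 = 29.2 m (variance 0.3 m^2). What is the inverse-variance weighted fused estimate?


w1 = (1/var1) / (1/var1 + 1/var2)
   = 14.2857 / (14.2857 + 3.3333) = 0.8108
w2 = 1 - w1 = 0.1892
fused = w1*s1 + w2*s2 = 27.8108 + 5.5243
= 33.3351 m


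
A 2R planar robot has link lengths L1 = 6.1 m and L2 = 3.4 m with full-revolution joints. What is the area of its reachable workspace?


r_max = L1 + L2 = 9.5 m
r_min = |L1 - L2| = 2.7 m
Area = pi*(r_max^2 - r_min^2)
= pi*(90.25 - 7.29)
= pi * 82.96
= 260.6265 m^2


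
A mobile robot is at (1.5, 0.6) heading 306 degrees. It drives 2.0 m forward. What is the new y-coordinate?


y_new = y0 + d*sin(theta)
= 0.6 + 2.0*sin(306)
= 0.6 + -1.618
= -1.018


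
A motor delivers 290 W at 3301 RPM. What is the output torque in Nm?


omega = 3301 * 2*pi/60 = 345.6799 rad/s
tau = P / omega = 290 / 345.6799
= 0.8389 Nm


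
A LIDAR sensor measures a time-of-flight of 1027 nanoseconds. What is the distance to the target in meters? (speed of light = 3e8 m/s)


tof = 1027 ns = 1.027e-06 s
dist = c * tof / 2
= 3e8 * 1.027e-06 / 2
= 154.05 m


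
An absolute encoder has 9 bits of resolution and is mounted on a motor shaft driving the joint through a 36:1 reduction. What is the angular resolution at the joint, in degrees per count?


counts = 2^9 = 512
effective counts at joint = 512 * 36 = 18432
resolution = 360 / 18432
= 0.0195 deg/count


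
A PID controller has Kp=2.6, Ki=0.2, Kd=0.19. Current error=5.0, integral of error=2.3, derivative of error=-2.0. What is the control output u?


u = Kp*e + Ki*int(e) + Kd*de/dt
= 2.6*5.0 + 0.2*2.3 + 0.19*(-2.0)
= 13.0 + 0.46 + -0.38
= 13.08


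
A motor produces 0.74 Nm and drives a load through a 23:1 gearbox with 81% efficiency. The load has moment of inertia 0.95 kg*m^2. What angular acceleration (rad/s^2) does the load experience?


tau_out = tau_motor * N * eta
= 0.74 * 23 * 0.81 = 13.7862 Nm
alpha = tau_out / I = 13.7862 / 0.95
= 14.5118 rad/s^2


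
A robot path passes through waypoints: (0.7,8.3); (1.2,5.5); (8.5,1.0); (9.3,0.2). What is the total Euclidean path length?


Segment lengths:
  seg1 = sqrt((0.5)^2 + (-2.8)^2) = 2.8443
  seg2 = sqrt((7.3)^2 + (-4.5)^2) = 8.5755
  seg3 = sqrt((0.8)^2 + (-0.8)^2) = 1.1314
Total = 12.5512


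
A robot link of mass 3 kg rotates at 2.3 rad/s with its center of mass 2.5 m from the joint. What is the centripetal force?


F = m * omega^2 * r
= 3 * 2.3^2 * 2.5
= 3 * 5.29 * 2.5
= 39.675 N


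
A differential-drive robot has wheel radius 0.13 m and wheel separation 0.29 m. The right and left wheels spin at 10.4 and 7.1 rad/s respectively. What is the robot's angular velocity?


vR = r*wR = 0.13*10.4 = 1.352 m/s
vL = r*wL = 0.13*7.1 = 0.923 m/s
v = (vR+vL)/2 = 1.1375 m/s
omega = (vR-vL)/L = 1.4793 rad/s
angular velocity = 1.4793 rad/s


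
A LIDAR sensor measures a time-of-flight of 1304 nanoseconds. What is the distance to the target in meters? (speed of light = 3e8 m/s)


tof = 1304 ns = 1.304e-06 s
dist = c * tof / 2
= 3e8 * 1.304e-06 / 2
= 195.6 m


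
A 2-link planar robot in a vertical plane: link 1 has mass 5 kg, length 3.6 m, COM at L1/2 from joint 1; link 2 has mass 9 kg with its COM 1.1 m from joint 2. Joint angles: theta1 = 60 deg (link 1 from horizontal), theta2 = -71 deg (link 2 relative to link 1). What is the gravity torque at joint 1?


Horizontal distance from joint 1 to link-1 COM:
  x_c1 = (L1/2)*cos(t1) = 1.8 * 0.5 = 0.9 m
Horizontal distance from joint 1 to link-2 COM:
  x_c2 = L1*cos(t1) + Lc2*cos(t1+t2)
       = 3.6*0.5 + 1.1*0.9816 = 2.8798 m
tau1 = m1*g*x_c1 + m2*g*x_c2
     = 5*9.81*0.9 + 9*9.81*2.8798
     = 44.145 + 254.2567
     = 298.4017 Nm


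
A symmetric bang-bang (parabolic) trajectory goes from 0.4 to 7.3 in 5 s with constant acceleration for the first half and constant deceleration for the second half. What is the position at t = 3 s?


Symmetric rest-to-rest: each phase covers (pf-p0)/2 in time T/2. 0.5*a*(T/2)^2 = (pf-p0)/2 => a = 4*(pf-p0)/T^2
a = 4*(7.3-0.4)/5^2 = 1.104
t = 3 is in the deceleration phase (t > T/2).
p = pf - 0.5*a*(T-t)^2 = 7.3 - 0.5*1.104*2^2
= 5.092


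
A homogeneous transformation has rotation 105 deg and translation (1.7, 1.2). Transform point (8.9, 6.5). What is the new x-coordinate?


x' = cos(theta)*px - sin(theta)*py + tx
= -0.2588*8.9 - 0.9659*6.5 + 1.7
= -6.882


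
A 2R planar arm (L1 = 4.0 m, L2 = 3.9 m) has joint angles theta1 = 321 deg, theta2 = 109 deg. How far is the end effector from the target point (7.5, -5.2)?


End effector via forward kinematics:
x = L1*cos(t1) + L2*cos(t1+t2) = 4.4425
y = L1*sin(t1) + L2*sin(t1+t2) = 1.1475
Distance to target:
d = sqrt((7.5 - 4.4425)^2 + (-5.2 - 1.1475)^2)
= sqrt(9.3485 + 40.291)
= 7.0455 m


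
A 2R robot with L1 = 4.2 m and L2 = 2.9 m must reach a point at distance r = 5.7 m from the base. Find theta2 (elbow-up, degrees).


cos(theta2) = (r^2 - L1^2 - L2^2) / (2*L1*L2)
cos(theta2) = (32.49 - 17.64 - 8.41) / 24.36
cos(theta2) = 0.264368
theta2 = 74.6706 degrees


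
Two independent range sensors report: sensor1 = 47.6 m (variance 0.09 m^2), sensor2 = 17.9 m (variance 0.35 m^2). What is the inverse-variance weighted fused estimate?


w1 = (1/var1) / (1/var1 + 1/var2)
   = 11.1111 / (11.1111 + 2.8571) = 0.7955
w2 = 1 - w1 = 0.2045
fused = w1*s1 + w2*s2 = 37.8636 + 3.6614
= 41.525 m


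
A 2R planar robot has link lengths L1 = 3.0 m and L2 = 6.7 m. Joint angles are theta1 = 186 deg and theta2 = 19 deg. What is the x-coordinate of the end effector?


Convert angles to radians: theta1 = 3.2463, theta2 = 0.3316
x = L1*cos(theta1) + L2*cos(theta1+theta2)
x = -2.9836 + -6.0723
x = -9.0558


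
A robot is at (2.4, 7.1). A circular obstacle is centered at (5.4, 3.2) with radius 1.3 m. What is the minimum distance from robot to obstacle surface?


center_dist = sqrt((2.4-5.4)^2 + (7.1-3.2)^2)
= sqrt(9.0 + 15.21)
= 4.9204
min_dist = center_dist - radius = 4.9204 - 1.3 = 3.6204 m


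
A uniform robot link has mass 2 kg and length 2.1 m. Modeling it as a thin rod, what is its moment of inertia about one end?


I = (1/3) * m * L^2
= (1/3) * 2 * 2.1^2
= 0.333333 * 2 * 4.41
= 2.94 kg*m^2


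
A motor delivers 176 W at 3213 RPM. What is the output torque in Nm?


omega = 3213 * 2*pi/60 = 336.4646 rad/s
tau = P / omega = 176 / 336.4646
= 0.5231 Nm


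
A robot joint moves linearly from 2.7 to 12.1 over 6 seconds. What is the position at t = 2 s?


s = t/T = 2/6 = 0.3333
p(t) = p0 + (pf-p0)*s
= 2.7 + (12.1 - 2.7) * 0.3333
= 5.8333


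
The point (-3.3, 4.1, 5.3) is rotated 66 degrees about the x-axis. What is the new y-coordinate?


Rotation about x-axis: y' = y*cos(theta) - z*sin(theta)
= 4.1 * 0.4067 - 5.3 * 0.9135
= -3.1742


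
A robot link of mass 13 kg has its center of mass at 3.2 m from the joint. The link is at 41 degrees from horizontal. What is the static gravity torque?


tau = m*g*L*cos(angle)
= 13 * 9.81 * 3.2 * cos(41 deg)
= 13 * 9.81 * 3.2 * 0.7547
= 307.994 Nm


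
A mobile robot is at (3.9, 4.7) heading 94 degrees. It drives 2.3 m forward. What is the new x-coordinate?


x_new = x0 + d*cos(theta)
= 3.9 + 2.3*cos(94)
= 3.9 + -0.1604
= 3.7396


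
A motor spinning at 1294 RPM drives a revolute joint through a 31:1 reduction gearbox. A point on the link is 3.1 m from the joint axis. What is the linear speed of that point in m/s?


omega_motor = 1294 * 2*pi/60 = 135.5074 rad/s
omega_joint = omega_motor / 31 = 4.3712 rad/s
v = omega_joint * r = 4.3712 * 3.1
= 13.5507 m/s


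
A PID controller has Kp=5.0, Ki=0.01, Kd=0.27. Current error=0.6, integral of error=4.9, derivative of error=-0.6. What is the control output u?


u = Kp*e + Ki*int(e) + Kd*de/dt
= 5.0*0.6 + 0.01*4.9 + 0.27*(-0.6)
= 3.0 + 0.049 + -0.162
= 2.887


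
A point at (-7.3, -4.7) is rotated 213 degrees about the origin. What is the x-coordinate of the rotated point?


x' = x*cos(theta) - y*sin(theta)
cos(213 deg) = -0.8387, sin(213 deg) = -0.5446
x' = -7.3 * -0.8387 - -4.7 * -0.5446
= 6.1223 - 2.5598
= 3.5625


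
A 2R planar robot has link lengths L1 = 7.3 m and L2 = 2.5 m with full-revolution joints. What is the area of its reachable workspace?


r_max = L1 + L2 = 9.8 m
r_min = |L1 - L2| = 4.8 m
Area = pi*(r_max^2 - r_min^2)
= pi*(96.04 - 23.04)
= pi * 73.0
= 229.3363 m^2


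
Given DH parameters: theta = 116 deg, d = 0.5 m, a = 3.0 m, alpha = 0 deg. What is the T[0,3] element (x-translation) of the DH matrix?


T[0,3] = a * cos(theta)
= 3.0 * cos(116 deg)
= 3.0 * -0.4384
= -1.3151


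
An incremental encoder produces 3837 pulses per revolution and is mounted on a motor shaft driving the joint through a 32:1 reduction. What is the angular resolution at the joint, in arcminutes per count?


counts per rev = 3837
effective counts at joint = 3837 * 32 = 122784
resolution = 360*60 / 122784
= 0.1759 arcmin/count


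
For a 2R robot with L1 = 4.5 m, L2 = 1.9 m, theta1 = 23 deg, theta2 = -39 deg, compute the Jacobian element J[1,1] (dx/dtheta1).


J[1,1] = -L1*sin(t1) - L2*sin(t1+t2)
= -4.5*sin(23) - 1.9*sin(-16)
= -1.2346


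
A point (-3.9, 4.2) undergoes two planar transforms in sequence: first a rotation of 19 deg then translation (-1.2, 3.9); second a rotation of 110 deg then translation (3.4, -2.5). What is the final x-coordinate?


After transform 1:
x1 = cos(19)*-3.9 - sin(19)*4.2 + -1.2 = -6.2549
y1 = sin(19)*-3.9 + cos(19)*4.2 + 3.9 = 6.6015
After transform 2:
x2 = cos(110)*-6.2549 - sin(110)*6.6015 + 3.4
= -0.664


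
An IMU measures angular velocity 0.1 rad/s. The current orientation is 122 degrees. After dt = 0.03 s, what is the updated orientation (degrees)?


delta_theta = w * dt = 0.1 * 0.03 = 0.003 rad
= 0.1719 deg
theta_new = 122 + 0.1719 = 122.1719 deg


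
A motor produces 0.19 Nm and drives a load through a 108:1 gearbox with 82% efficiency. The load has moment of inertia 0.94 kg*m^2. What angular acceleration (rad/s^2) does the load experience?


tau_out = tau_motor * N * eta
= 0.19 * 108 * 0.82 = 16.8264 Nm
alpha = tau_out / I = 16.8264 / 0.94
= 17.9004 rad/s^2


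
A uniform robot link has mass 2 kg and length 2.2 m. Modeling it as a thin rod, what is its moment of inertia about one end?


I = (1/3) * m * L^2
= (1/3) * 2 * 2.2^2
= 0.333333 * 2 * 4.84
= 3.2267 kg*m^2


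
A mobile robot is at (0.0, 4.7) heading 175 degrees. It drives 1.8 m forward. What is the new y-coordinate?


y_new = y0 + d*sin(theta)
= 4.7 + 1.8*sin(175)
= 4.7 + 0.1569
= 4.8569


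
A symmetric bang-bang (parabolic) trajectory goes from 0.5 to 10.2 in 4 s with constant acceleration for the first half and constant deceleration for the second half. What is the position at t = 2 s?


Symmetric rest-to-rest: each phase covers (pf-p0)/2 in time T/2. 0.5*a*(T/2)^2 = (pf-p0)/2 => a = 4*(pf-p0)/T^2
a = 4*(10.2-0.5)/4^2 = 2.425
t = 2 is in the acceleration phase (t <= T/2).
p = p0 + 0.5*a*t^2 = 0.5 + 0.5*2.425*2^2
= 5.35


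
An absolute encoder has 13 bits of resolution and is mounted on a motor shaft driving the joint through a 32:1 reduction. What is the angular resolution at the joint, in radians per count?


counts = 2^13 = 8192
effective counts at joint = 8192 * 32 = 262144
resolution = 2*pi / 262144
= 2.3968e-05 rad/count


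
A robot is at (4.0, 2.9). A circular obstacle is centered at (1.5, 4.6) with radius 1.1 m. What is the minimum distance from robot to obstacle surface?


center_dist = sqrt((4.0-1.5)^2 + (2.9-4.6)^2)
= sqrt(6.25 + 2.89)
= 3.0232
min_dist = center_dist - radius = 3.0232 - 1.1 = 1.9232 m


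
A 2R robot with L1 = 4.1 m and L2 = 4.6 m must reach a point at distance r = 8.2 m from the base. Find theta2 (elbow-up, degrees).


cos(theta2) = (r^2 - L1^2 - L2^2) / (2*L1*L2)
cos(theta2) = (67.24 - 16.81 - 21.16) / 37.72
cos(theta2) = 0.775981
theta2 = 39.1059 degrees


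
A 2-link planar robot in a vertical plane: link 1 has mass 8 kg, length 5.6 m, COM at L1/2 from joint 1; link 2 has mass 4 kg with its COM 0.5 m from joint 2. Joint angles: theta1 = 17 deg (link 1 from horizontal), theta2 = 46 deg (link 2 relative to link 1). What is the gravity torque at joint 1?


Horizontal distance from joint 1 to link-1 COM:
  x_c1 = (L1/2)*cos(t1) = 2.8 * 0.9563 = 2.6777 m
Horizontal distance from joint 1 to link-2 COM:
  x_c2 = L1*cos(t1) + Lc2*cos(t1+t2)
       = 5.6*0.9563 + 0.5*0.454 = 5.5823 m
tau1 = m1*g*x_c1 + m2*g*x_c2
     = 8*9.81*2.6777 + 4*9.81*5.5823
     = 210.1422 + 219.0495
     = 429.1918 Nm


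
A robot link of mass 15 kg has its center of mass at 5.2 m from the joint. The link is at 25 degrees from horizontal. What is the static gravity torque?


tau = m*g*L*cos(angle)
= 15 * 9.81 * 5.2 * cos(25 deg)
= 15 * 9.81 * 5.2 * 0.9063
= 693.4886 Nm


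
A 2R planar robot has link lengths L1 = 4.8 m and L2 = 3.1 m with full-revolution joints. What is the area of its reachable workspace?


r_max = L1 + L2 = 7.9 m
r_min = |L1 - L2| = 1.7 m
Area = pi*(r_max^2 - r_min^2)
= pi*(62.41 - 2.89)
= pi * 59.52
= 186.9876 m^2


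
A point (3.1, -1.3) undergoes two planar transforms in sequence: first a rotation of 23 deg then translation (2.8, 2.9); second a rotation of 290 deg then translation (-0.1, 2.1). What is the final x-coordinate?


After transform 1:
x1 = cos(23)*3.1 - sin(23)*-1.3 + 2.8 = 6.1615
y1 = sin(23)*3.1 + cos(23)*-1.3 + 2.9 = 2.9146
After transform 2:
x2 = cos(290)*6.1615 - sin(290)*2.9146 + -0.1
= 4.7462


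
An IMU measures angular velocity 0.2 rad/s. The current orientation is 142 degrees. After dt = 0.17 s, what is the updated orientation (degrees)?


delta_theta = w * dt = 0.2 * 0.17 = 0.034 rad
= 1.9481 deg
theta_new = 142 + 1.9481 = 143.9481 deg


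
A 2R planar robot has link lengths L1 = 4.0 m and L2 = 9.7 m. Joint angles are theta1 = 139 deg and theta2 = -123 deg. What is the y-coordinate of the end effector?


Convert angles to radians: theta1 = 2.426, theta2 = -2.1468
y = L1*sin(theta1) + L2*sin(theta1+theta2)
y = 2.6242 + 2.6737
y = 5.2979


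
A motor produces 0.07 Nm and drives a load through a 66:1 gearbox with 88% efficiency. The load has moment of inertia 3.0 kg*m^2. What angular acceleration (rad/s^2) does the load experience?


tau_out = tau_motor * N * eta
= 0.07 * 66 * 0.88 = 4.0656 Nm
alpha = tau_out / I = 4.0656 / 3.0
= 1.3552 rad/s^2


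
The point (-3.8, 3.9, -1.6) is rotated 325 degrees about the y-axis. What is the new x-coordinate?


Rotation about y-axis: x' = x*cos(theta) + z*sin(theta)
= -3.8 * 0.8192 + -1.6 * -0.5736
= -2.1951


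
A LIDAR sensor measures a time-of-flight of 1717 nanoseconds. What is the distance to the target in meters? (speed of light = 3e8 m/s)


tof = 1717 ns = 1.717e-06 s
dist = c * tof / 2
= 3e8 * 1.717e-06 / 2
= 257.55 m


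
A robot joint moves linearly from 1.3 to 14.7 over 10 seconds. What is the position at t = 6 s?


s = t/T = 6/10 = 0.6
p(t) = p0 + (pf-p0)*s
= 1.3 + (14.7 - 1.3) * 0.6
= 9.34


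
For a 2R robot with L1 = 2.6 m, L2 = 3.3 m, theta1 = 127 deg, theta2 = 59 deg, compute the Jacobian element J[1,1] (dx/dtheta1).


J[1,1] = -L1*sin(t1) - L2*sin(t1+t2)
= -2.6*sin(127) - 3.3*sin(186)
= -1.7315


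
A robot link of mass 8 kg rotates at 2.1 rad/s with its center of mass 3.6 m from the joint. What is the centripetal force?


F = m * omega^2 * r
= 8 * 2.1^2 * 3.6
= 8 * 4.41 * 3.6
= 127.008 N


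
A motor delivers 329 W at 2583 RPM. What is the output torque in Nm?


omega = 2583 * 2*pi/60 = 270.4911 rad/s
tau = P / omega = 329 / 270.4911
= 1.2163 Nm


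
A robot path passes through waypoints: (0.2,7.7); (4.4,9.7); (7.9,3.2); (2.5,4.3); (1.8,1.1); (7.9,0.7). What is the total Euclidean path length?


Segment lengths:
  seg1 = sqrt((4.2)^2 + (2.0)^2) = 4.6519
  seg2 = sqrt((3.5)^2 + (-6.5)^2) = 7.3824
  seg3 = sqrt((-5.4)^2 + (1.1)^2) = 5.5109
  seg4 = sqrt((-0.7)^2 + (-3.2)^2) = 3.2757
  seg5 = sqrt((6.1)^2 + (-0.4)^2) = 6.1131
Total = 26.934


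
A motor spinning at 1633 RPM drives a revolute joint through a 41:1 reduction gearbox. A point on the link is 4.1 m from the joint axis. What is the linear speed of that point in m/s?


omega_motor = 1633 * 2*pi/60 = 171.0074 rad/s
omega_joint = omega_motor / 41 = 4.1709 rad/s
v = omega_joint * r = 4.1709 * 4.1
= 17.1007 m/s


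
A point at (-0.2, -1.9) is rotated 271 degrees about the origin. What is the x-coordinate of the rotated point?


x' = x*cos(theta) - y*sin(theta)
cos(271 deg) = 0.0175, sin(271 deg) = -0.9998
x' = -0.2 * 0.0175 - -1.9 * -0.9998
= -0.0035 - 1.8997
= -1.9032


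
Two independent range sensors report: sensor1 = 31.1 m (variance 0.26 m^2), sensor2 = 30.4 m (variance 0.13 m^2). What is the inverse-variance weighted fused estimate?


w1 = (1/var1) / (1/var1 + 1/var2)
   = 3.8462 / (3.8462 + 7.6923) = 0.3333
w2 = 1 - w1 = 0.6667
fused = w1*s1 + w2*s2 = 10.3667 + 20.2667
= 30.6333 m


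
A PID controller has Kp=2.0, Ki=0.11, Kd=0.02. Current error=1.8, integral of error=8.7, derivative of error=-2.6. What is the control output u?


u = Kp*e + Ki*int(e) + Kd*de/dt
= 2.0*1.8 + 0.11*8.7 + 0.02*(-2.6)
= 3.6 + 0.957 + -0.052
= 4.505


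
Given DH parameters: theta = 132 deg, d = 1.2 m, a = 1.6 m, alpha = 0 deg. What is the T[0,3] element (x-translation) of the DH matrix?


T[0,3] = a * cos(theta)
= 1.6 * cos(132 deg)
= 1.6 * -0.6691
= -1.0706


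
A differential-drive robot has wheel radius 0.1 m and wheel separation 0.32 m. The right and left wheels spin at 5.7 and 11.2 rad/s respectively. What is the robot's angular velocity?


vR = r*wR = 0.1*5.7 = 0.57 m/s
vL = r*wL = 0.1*11.2 = 1.12 m/s
v = (vR+vL)/2 = 0.845 m/s
omega = (vR-vL)/L = -1.7187 rad/s
angular velocity = -1.7187 rad/s


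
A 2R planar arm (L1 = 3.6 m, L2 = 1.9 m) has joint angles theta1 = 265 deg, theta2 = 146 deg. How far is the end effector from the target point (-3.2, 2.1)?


End effector via forward kinematics:
x = L1*cos(t1) + L2*cos(t1+t2) = 0.8819
y = L1*sin(t1) + L2*sin(t1+t2) = -2.1097
Distance to target:
d = sqrt((-3.2 - 0.8819)^2 + (2.1 - -2.1097)^2)
= sqrt(16.6623 + 17.7218)
= 5.8638 m


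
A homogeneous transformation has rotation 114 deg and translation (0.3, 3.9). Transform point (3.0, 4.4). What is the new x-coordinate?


x' = cos(theta)*px - sin(theta)*py + tx
= -0.4067*3.0 - 0.9135*4.4 + 0.3
= -4.9398


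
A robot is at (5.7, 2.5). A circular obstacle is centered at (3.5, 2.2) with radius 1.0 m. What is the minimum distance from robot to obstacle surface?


center_dist = sqrt((5.7-3.5)^2 + (2.5-2.2)^2)
= sqrt(4.84 + 0.09)
= 2.2204
min_dist = center_dist - radius = 2.2204 - 1.0 = 1.2204 m


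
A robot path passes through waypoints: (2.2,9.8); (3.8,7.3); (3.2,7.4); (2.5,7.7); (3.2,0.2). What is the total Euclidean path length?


Segment lengths:
  seg1 = sqrt((1.6)^2 + (-2.5)^2) = 2.9682
  seg2 = sqrt((-0.6)^2 + (0.1)^2) = 0.6083
  seg3 = sqrt((-0.7)^2 + (0.3)^2) = 0.7616
  seg4 = sqrt((0.7)^2 + (-7.5)^2) = 7.5326
Total = 11.8706


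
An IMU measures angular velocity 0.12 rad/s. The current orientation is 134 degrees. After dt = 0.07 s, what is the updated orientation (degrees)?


delta_theta = w * dt = 0.12 * 0.07 = 0.0084 rad
= 0.4813 deg
theta_new = 134 + 0.4813 = 134.4813 deg


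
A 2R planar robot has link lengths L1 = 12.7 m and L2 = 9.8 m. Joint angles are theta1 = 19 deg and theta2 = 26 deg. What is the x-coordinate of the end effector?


Convert angles to radians: theta1 = 0.3316, theta2 = 0.4538
x = L1*cos(theta1) + L2*cos(theta1+theta2)
x = 12.0081 + 6.9296
x = 18.9377


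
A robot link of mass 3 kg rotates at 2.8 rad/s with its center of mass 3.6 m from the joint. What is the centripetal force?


F = m * omega^2 * r
= 3 * 2.8^2 * 3.6
= 3 * 7.84 * 3.6
= 84.672 N


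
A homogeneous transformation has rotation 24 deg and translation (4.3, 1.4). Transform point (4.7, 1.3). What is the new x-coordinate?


x' = cos(theta)*px - sin(theta)*py + tx
= 0.9135*4.7 - 0.4067*1.3 + 4.3
= 8.0649


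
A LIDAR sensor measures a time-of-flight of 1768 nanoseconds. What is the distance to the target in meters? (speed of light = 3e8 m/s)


tof = 1768 ns = 1.768e-06 s
dist = c * tof / 2
= 3e8 * 1.768e-06 / 2
= 265.2 m


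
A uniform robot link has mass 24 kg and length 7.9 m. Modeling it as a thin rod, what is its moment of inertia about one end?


I = (1/3) * m * L^2
= (1/3) * 24 * 7.9^2
= 0.333333 * 24 * 62.41
= 499.28 kg*m^2


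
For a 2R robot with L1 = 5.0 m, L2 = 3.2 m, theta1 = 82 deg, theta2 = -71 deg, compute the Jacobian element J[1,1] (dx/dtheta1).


J[1,1] = -L1*sin(t1) - L2*sin(t1+t2)
= -5.0*sin(82) - 3.2*sin(11)
= -5.5619


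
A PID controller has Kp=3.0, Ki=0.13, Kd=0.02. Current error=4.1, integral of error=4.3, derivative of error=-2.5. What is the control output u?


u = Kp*e + Ki*int(e) + Kd*de/dt
= 3.0*4.1 + 0.13*4.3 + 0.02*(-2.5)
= 12.3 + 0.559 + -0.05
= 12.809


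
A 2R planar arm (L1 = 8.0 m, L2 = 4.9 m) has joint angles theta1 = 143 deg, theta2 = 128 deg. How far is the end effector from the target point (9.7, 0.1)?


End effector via forward kinematics:
x = L1*cos(t1) + L2*cos(t1+t2) = -6.3036
y = L1*sin(t1) + L2*sin(t1+t2) = -0.0847
Distance to target:
d = sqrt((9.7 - -6.3036)^2 + (0.1 - -0.0847)^2)
= sqrt(256.1142 + 0.0341)
= 16.0046 m


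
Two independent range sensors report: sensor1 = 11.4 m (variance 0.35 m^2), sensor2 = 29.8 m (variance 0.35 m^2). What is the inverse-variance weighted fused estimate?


w1 = (1/var1) / (1/var1 + 1/var2)
   = 2.8571 / (2.8571 + 2.8571) = 0.5
w2 = 1 - w1 = 0.5
fused = w1*s1 + w2*s2 = 5.7 + 14.9
= 20.6 m


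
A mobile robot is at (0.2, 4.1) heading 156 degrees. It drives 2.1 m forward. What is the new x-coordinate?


x_new = x0 + d*cos(theta)
= 0.2 + 2.1*cos(156)
= 0.2 + -1.9184
= -1.7184


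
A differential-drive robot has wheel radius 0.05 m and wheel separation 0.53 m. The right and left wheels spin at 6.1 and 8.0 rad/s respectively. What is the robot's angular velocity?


vR = r*wR = 0.05*6.1 = 0.305 m/s
vL = r*wL = 0.05*8.0 = 0.4 m/s
v = (vR+vL)/2 = 0.3525 m/s
omega = (vR-vL)/L = -0.1792 rad/s
angular velocity = -0.1792 rad/s


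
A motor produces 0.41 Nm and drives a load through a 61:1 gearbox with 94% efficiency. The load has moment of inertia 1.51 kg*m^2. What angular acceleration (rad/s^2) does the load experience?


tau_out = tau_motor * N * eta
= 0.41 * 61 * 0.94 = 23.5094 Nm
alpha = tau_out / I = 23.5094 / 1.51
= 15.5691 rad/s^2


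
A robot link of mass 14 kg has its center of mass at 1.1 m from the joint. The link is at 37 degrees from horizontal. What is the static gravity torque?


tau = m*g*L*cos(angle)
= 14 * 9.81 * 1.1 * cos(37 deg)
= 14 * 9.81 * 1.1 * 0.7986
= 120.6531 Nm


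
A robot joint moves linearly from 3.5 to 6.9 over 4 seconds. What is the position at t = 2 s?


s = t/T = 2/4 = 0.5
p(t) = p0 + (pf-p0)*s
= 3.5 + (6.9 - 3.5) * 0.5
= 5.2


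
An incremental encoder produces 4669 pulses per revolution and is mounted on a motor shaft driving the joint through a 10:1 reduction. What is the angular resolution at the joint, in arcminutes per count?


counts per rev = 4669
effective counts at joint = 4669 * 10 = 46690
resolution = 360*60 / 46690
= 0.4626 arcmin/count


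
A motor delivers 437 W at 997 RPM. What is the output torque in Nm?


omega = 997 * 2*pi/60 = 104.4056 rad/s
tau = P / omega = 437 / 104.4056
= 4.1856 Nm


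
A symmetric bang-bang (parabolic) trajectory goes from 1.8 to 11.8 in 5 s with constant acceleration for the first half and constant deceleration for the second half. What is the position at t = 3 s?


Symmetric rest-to-rest: each phase covers (pf-p0)/2 in time T/2. 0.5*a*(T/2)^2 = (pf-p0)/2 => a = 4*(pf-p0)/T^2
a = 4*(11.8-1.8)/5^2 = 1.6
t = 3 is in the deceleration phase (t > T/2).
p = pf - 0.5*a*(T-t)^2 = 11.8 - 0.5*1.6*2^2
= 8.6


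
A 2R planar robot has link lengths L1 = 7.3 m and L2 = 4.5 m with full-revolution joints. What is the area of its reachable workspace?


r_max = L1 + L2 = 11.8 m
r_min = |L1 - L2| = 2.8 m
Area = pi*(r_max^2 - r_min^2)
= pi*(139.24 - 7.84)
= pi * 131.4
= 412.8053 m^2


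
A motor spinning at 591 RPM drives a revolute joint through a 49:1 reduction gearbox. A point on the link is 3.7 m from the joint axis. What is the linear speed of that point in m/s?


omega_motor = 591 * 2*pi/60 = 61.8894 rad/s
omega_joint = omega_motor / 49 = 1.263 rad/s
v = omega_joint * r = 1.263 * 3.7
= 4.6733 m/s


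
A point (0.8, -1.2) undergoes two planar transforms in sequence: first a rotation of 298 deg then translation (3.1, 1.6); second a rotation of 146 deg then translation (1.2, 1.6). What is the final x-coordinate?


After transform 1:
x1 = cos(298)*0.8 - sin(298)*-1.2 + 3.1 = 2.416
y1 = sin(298)*0.8 + cos(298)*-1.2 + 1.6 = 0.3303
After transform 2:
x2 = cos(146)*2.416 - sin(146)*0.3303 + 1.2
= -0.9877


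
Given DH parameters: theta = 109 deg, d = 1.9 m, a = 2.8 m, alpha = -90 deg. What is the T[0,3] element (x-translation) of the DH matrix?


T[0,3] = a * cos(theta)
= 2.8 * cos(109 deg)
= 2.8 * -0.3256
= -0.9116


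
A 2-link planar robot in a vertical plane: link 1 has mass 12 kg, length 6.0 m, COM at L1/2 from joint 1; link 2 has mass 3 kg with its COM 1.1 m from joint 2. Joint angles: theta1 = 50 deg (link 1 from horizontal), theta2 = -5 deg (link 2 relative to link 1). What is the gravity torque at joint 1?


Horizontal distance from joint 1 to link-1 COM:
  x_c1 = (L1/2)*cos(t1) = 3.0 * 0.6428 = 1.9284 m
Horizontal distance from joint 1 to link-2 COM:
  x_c2 = L1*cos(t1) + Lc2*cos(t1+t2)
       = 6.0*0.6428 + 1.1*0.7071 = 4.6345 m
tau1 = m1*g*x_c1 + m2*g*x_c2
     = 12*9.81*1.9284 + 3*9.81*4.6345
     = 227.0069 + 136.3946
     = 363.4015 Nm


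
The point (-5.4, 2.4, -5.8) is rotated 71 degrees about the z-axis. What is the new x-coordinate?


Rotation about z-axis: x' = x*cos(theta) - y*sin(theta)
= -5.4 * 0.3256 - 2.4 * 0.9455
= -4.0273


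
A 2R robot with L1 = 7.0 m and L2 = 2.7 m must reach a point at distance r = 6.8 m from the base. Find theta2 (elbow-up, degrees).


cos(theta2) = (r^2 - L1^2 - L2^2) / (2*L1*L2)
cos(theta2) = (46.24 - 49.0 - 7.29) / 37.8
cos(theta2) = -0.265873
theta2 = 105.4188 degrees


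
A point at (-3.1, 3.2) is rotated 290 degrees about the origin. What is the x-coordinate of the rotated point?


x' = x*cos(theta) - y*sin(theta)
cos(290 deg) = 0.342, sin(290 deg) = -0.9397
x' = -3.1 * 0.342 - 3.2 * -0.9397
= -1.0603 - -3.007
= 1.9468


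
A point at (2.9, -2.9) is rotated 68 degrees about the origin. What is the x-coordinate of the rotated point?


x' = x*cos(theta) - y*sin(theta)
cos(68 deg) = 0.3746, sin(68 deg) = 0.9272
x' = 2.9 * 0.3746 - -2.9 * 0.9272
= 1.0864 - -2.6888
= 3.7752


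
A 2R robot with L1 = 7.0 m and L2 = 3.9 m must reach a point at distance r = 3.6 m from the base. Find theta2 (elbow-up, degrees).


cos(theta2) = (r^2 - L1^2 - L2^2) / (2*L1*L2)
cos(theta2) = (12.96 - 49.0 - 15.21) / 54.6
cos(theta2) = -0.938645
theta2 = 159.8252 degrees


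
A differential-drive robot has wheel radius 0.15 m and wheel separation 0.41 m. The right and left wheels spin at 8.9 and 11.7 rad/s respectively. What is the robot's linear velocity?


vR = r*wR = 0.15*8.9 = 1.335 m/s
vL = r*wL = 0.15*11.7 = 1.755 m/s
v = (vR+vL)/2 = 1.545 m/s
omega = (vR-vL)/L = -1.0244 rad/s
linear velocity = 1.545 m/s


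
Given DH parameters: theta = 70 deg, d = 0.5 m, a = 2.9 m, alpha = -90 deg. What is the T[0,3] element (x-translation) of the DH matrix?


T[0,3] = a * cos(theta)
= 2.9 * cos(70 deg)
= 2.9 * 0.342
= 0.9919


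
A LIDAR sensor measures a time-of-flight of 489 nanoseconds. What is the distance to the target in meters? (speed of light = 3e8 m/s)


tof = 489 ns = 4.89e-07 s
dist = c * tof / 2
= 3e8 * 4.89e-07 / 2
= 73.35 m


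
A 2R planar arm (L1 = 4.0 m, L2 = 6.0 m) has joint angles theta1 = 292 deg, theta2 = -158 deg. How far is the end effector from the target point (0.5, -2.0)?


End effector via forward kinematics:
x = L1*cos(t1) + L2*cos(t1+t2) = -2.6695
y = L1*sin(t1) + L2*sin(t1+t2) = 0.6073
Distance to target:
d = sqrt((0.5 - -2.6695)^2 + (-2.0 - 0.6073)^2)
= sqrt(10.0459 + 6.798)
= 4.1041 m


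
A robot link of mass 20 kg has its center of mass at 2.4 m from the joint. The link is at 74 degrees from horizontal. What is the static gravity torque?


tau = m*g*L*cos(angle)
= 20 * 9.81 * 2.4 * cos(74 deg)
= 20 * 9.81 * 2.4 * 0.2756
= 129.7921 Nm


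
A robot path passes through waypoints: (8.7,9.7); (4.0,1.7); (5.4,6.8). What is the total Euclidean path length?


Segment lengths:
  seg1 = sqrt((-4.7)^2 + (-8.0)^2) = 9.2785
  seg2 = sqrt((1.4)^2 + (5.1)^2) = 5.2887
Total = 14.5671


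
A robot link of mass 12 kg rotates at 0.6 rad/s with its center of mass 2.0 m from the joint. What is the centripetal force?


F = m * omega^2 * r
= 12 * 0.6^2 * 2.0
= 12 * 0.36 * 2.0
= 8.64 N


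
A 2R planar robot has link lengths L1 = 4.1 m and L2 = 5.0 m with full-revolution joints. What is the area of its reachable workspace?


r_max = L1 + L2 = 9.1 m
r_min = |L1 - L2| = 0.9 m
Area = pi*(r_max^2 - r_min^2)
= pi*(82.81 - 0.81)
= pi * 82.0
= 257.6106 m^2


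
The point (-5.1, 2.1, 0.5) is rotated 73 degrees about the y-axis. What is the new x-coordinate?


Rotation about y-axis: x' = x*cos(theta) + z*sin(theta)
= -5.1 * 0.2924 + 0.5 * 0.9563
= -1.0129


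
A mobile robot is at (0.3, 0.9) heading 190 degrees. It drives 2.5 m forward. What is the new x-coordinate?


x_new = x0 + d*cos(theta)
= 0.3 + 2.5*cos(190)
= 0.3 + -2.462
= -2.162


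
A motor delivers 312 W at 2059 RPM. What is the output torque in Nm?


omega = 2059 * 2*pi/60 = 215.618 rad/s
tau = P / omega = 312 / 215.618
= 1.447 Nm


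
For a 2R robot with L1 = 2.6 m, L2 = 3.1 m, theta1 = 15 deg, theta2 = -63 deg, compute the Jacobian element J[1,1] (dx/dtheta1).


J[1,1] = -L1*sin(t1) - L2*sin(t1+t2)
= -2.6*sin(15) - 3.1*sin(-48)
= 1.6308


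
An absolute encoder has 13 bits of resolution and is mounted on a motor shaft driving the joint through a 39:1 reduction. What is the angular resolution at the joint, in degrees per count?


counts = 2^13 = 8192
effective counts at joint = 8192 * 39 = 319488
resolution = 360 / 319488
= 0.0011 deg/count


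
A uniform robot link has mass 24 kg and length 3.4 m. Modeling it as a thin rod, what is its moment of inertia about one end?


I = (1/3) * m * L^2
= (1/3) * 24 * 3.4^2
= 0.333333 * 24 * 11.56
= 92.48 kg*m^2


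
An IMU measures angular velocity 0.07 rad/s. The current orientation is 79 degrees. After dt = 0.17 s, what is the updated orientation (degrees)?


delta_theta = w * dt = 0.07 * 0.17 = 0.0119 rad
= 0.6818 deg
theta_new = 79 + 0.6818 = 79.6818 deg


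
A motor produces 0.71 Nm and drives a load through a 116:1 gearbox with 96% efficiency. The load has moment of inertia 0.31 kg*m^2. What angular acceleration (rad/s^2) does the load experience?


tau_out = tau_motor * N * eta
= 0.71 * 116 * 0.96 = 79.0656 Nm
alpha = tau_out / I = 79.0656 / 0.31
= 255.0503 rad/s^2


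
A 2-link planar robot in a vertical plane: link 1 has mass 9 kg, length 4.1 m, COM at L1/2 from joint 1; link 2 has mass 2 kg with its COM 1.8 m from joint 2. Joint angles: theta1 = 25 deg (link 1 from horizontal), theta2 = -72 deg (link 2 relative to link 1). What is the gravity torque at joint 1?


Horizontal distance from joint 1 to link-1 COM:
  x_c1 = (L1/2)*cos(t1) = 2.05 * 0.9063 = 1.8579 m
Horizontal distance from joint 1 to link-2 COM:
  x_c2 = L1*cos(t1) + Lc2*cos(t1+t2)
       = 4.1*0.9063 + 1.8*0.682 = 4.9435 m
tau1 = m1*g*x_c1 + m2*g*x_c2
     = 9*9.81*1.8579 + 2*9.81*4.9435
     = 164.0367 + 96.9907
     = 261.0274 Nm


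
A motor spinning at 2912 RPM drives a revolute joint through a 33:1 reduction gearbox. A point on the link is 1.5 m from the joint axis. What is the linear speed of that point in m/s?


omega_motor = 2912 * 2*pi/60 = 304.9439 rad/s
omega_joint = omega_motor / 33 = 9.2407 rad/s
v = omega_joint * r = 9.2407 * 1.5
= 13.8611 m/s


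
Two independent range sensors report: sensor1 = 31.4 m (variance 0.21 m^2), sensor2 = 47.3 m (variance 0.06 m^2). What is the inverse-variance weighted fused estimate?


w1 = (1/var1) / (1/var1 + 1/var2)
   = 4.7619 / (4.7619 + 16.6667) = 0.2222
w2 = 1 - w1 = 0.7778
fused = w1*s1 + w2*s2 = 6.9778 + 36.7889
= 43.7667 m


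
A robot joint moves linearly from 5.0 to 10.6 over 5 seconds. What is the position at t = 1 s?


s = t/T = 1/5 = 0.2
p(t) = p0 + (pf-p0)*s
= 5.0 + (10.6 - 5.0) * 0.2
= 6.12


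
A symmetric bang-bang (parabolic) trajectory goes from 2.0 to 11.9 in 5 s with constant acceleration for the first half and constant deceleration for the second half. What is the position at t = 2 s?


Symmetric rest-to-rest: each phase covers (pf-p0)/2 in time T/2. 0.5*a*(T/2)^2 = (pf-p0)/2 => a = 4*(pf-p0)/T^2
a = 4*(11.9-2.0)/5^2 = 1.584
t = 2 is in the acceleration phase (t <= T/2).
p = p0 + 0.5*a*t^2 = 2.0 + 0.5*1.584*2^2
= 5.168


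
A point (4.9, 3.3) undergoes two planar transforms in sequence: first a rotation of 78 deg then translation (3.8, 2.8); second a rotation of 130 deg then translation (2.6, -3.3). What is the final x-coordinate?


After transform 1:
x1 = cos(78)*4.9 - sin(78)*3.3 + 3.8 = 1.5909
y1 = sin(78)*4.9 + cos(78)*3.3 + 2.8 = 8.279
After transform 2:
x2 = cos(130)*1.5909 - sin(130)*8.279 + 2.6
= -4.7647


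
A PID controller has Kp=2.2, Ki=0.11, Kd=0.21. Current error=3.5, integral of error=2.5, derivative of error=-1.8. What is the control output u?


u = Kp*e + Ki*int(e) + Kd*de/dt
= 2.2*3.5 + 0.11*2.5 + 0.21*(-1.8)
= 7.7 + 0.275 + -0.378
= 7.597


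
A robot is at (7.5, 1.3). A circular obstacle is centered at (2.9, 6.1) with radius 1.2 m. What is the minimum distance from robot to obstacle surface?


center_dist = sqrt((7.5-2.9)^2 + (1.3-6.1)^2)
= sqrt(21.16 + 23.04)
= 6.6483
min_dist = center_dist - radius = 6.6483 - 1.2 = 5.4483 m
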